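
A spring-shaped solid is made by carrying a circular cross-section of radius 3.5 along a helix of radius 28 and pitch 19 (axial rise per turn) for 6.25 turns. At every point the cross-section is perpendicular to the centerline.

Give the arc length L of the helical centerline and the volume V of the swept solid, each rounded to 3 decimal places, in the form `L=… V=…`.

2πR = 2π·28 = 175.929189
per-turn = √(175.929189² + 19²) = √(30951.0794 + 361) = √31312.0794 = 176.952195
L = 6.25 × 176.952195 = 1105.951220
V = π·3.5² × L = 38.484510 × 1105.951220 = 42561.990803

L=1105.951 V=42561.991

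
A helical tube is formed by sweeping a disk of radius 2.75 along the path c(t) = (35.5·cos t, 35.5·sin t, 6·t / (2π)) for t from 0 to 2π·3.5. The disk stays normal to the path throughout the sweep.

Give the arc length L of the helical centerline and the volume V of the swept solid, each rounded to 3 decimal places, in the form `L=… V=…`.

2πR = 2π·35.5 = 223.053078
per-turn = √(223.053078² + 6²) = √(49752.6758 + 36) = √49788.6758 = 223.133762
L = 3.5 × 223.133762 = 780.968167
V = π·2.75² × L = 23.758294 × 780.968167 = 18554.471670

L=780.968 V=18554.472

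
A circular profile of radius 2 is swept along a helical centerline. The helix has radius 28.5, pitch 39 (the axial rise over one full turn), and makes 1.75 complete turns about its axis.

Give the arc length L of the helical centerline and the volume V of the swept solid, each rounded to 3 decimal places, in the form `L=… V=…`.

L=320.720 V=4030.285

2πR = 2π·28.5 = 179.070781
per-turn = √(179.070781² + 39²) = √(32066.3447 + 1521) = √33587.3447 = 183.268504
L = 1.75 × 183.268504 = 320.719883
V = π·2² × L = 12.566371 × 320.719883 = 4030.284909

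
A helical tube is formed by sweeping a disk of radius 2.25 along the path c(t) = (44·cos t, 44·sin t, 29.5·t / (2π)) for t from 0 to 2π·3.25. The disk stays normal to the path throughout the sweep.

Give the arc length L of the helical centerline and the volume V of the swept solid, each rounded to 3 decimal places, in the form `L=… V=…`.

2πR = 2π·44 = 276.460154
per-turn = √(276.460154² + 29.5²) = √(76430.2165 + 870.25) = √77300.4665 = 278.029614
L = 3.25 × 278.029614 = 903.596247
V = π·2.25² × L = 15.904313 × 903.596247 = 14371.077362

L=903.596 V=14371.077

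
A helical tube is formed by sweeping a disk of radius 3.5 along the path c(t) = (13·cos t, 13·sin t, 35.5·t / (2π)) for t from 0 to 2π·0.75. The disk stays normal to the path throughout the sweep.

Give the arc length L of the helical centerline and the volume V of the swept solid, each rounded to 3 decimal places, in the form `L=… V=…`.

2πR = 2π·13 = 81.681409
per-turn = √(81.681409² + 35.5²) = √(6671.8526 + 1260.25) = √7932.1026 = 89.062352
L = 0.75 × 89.062352 = 66.796764
V = π·3.5² × L = 38.484510 × 66.796764 = 2570.640738

L=66.797 V=2570.641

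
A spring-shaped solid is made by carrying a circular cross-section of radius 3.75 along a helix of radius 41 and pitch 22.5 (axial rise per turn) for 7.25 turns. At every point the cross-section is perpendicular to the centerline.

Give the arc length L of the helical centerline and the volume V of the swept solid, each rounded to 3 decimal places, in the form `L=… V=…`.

L=1874.787 V=82825.555

2πR = 2π·41 = 257.610598
per-turn = √(257.610598² + 22.5²) = √(66363.2200 + 506.25) = √66869.4700 = 258.591318
L = 7.25 × 258.591318 = 1874.787059
V = π·3.75² × L = 44.178647 × 1874.787059 = 82825.555100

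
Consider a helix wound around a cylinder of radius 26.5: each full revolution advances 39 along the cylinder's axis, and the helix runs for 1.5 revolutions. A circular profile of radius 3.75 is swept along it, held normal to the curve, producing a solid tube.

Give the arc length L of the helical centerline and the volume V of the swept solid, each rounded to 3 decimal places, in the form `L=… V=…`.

L=256.516 V=11332.543

2πR = 2π·26.5 = 166.504411
per-turn = √(166.504411² + 39²) = √(27723.7188 + 1521) = √29244.7188 = 171.010873
L = 1.5 × 171.010873 = 256.516310
V = π·3.75² × L = 44.178647 × 256.516310 = 11332.543423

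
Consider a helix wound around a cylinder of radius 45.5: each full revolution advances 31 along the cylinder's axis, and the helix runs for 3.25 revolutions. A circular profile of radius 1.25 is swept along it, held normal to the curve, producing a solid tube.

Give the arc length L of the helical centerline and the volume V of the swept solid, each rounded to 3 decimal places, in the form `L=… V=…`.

2πR = 2π·45.5 = 285.884931
per-turn = √(285.884931² + 31²) = √(81730.1940 + 961) = √82691.1940 = 287.560766
L = 3.25 × 287.560766 = 934.572489
V = π·1.25² × L = 4.908739 × 934.572489 = 4587.571977

L=934.572 V=4587.572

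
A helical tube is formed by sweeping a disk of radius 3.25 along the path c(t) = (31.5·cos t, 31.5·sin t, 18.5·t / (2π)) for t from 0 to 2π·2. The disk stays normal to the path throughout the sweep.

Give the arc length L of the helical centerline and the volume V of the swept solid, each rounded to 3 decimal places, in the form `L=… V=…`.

2πR = 2π·31.5 = 197.920337
per-turn = √(197.920337² + 18.5²) = √(39172.4599 + 342.25) = √39514.7099 = 198.783072
L = 2 × 198.783072 = 397.566145
V = π·3.25² × L = 33.183072 × 397.566145 = 13192.466167

L=397.566 V=13192.466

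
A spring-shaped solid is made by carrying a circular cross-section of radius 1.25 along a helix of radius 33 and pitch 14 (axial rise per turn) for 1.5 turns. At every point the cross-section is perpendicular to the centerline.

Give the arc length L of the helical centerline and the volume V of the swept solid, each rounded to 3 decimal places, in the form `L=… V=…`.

2πR = 2π·33 = 207.345115
per-turn = √(207.345115² + 14²) = √(42991.9968 + 196) = √43187.9968 = 207.817220
L = 1.5 × 207.817220 = 311.725829
V = π·1.25² × L = 4.908739 × 311.725829 = 1530.180587

L=311.726 V=1530.181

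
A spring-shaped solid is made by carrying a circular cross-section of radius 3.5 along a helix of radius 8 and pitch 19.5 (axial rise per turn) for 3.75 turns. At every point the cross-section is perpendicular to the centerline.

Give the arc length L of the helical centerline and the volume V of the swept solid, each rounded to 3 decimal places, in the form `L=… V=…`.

2πR = 2π·8 = 50.265482
per-turn = √(50.265482² + 19.5²) = √(2526.6187 + 380.25) = √2906.8687 = 53.915385
L = 3.75 × 53.915385 = 202.182693
V = π·3.5² × L = 38.484510 × 202.182693 = 7780.901883

L=202.183 V=7780.902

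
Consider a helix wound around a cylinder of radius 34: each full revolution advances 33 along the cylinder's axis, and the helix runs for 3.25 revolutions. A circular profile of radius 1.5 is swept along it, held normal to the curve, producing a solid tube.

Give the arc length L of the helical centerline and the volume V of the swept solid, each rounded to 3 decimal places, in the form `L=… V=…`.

L=702.527 V=4965.869

2πR = 2π·34 = 213.628300
per-turn = √(213.628300² + 33²) = √(45637.0508 + 1089) = √46726.0508 = 216.162094
L = 3.25 × 216.162094 = 702.526805
V = π·1.5² × L = 7.068583 × 702.526805 = 4965.869358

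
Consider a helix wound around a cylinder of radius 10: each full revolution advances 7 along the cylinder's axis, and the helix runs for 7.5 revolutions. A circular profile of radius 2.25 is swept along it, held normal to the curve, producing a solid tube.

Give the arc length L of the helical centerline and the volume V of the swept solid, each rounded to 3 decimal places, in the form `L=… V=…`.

2πR = 2π·10 = 62.831853
per-turn = √(62.831853² + 7²) = √(3947.8418 + 49) = √3996.8418 = 63.220580
L = 7.5 × 63.220580 = 474.154351
V = π·2.25² × L = 15.904313 × 474.154351 = 7541.099126

L=474.154 V=7541.099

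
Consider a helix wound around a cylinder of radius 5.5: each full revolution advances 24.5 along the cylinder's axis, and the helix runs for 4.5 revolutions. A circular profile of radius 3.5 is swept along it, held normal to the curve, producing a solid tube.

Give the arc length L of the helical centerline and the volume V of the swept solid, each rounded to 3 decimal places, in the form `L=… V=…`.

L=190.625 V=7336.127

2πR = 2π·5.5 = 34.557519
per-turn = √(34.557519² + 24.5²) = √(1194.2221 + 600.25) = √1794.4721 = 42.361210
L = 4.5 × 42.361210 = 190.625446
V = π·3.5² × L = 38.484510 × 190.625446 = 7336.126886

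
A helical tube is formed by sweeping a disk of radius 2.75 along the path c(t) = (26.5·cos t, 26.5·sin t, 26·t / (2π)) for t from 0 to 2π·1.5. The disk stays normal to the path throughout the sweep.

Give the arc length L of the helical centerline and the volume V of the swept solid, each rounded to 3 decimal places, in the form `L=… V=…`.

2πR = 2π·26.5 = 166.504411
per-turn = √(166.504411² + 26²) = √(27723.7188 + 676) = √28399.7188 = 168.522161
L = 1.5 × 168.522161 = 252.783242
V = π·2.75² × L = 23.758294 × 252.783242 = 6005.698683

L=252.783 V=6005.699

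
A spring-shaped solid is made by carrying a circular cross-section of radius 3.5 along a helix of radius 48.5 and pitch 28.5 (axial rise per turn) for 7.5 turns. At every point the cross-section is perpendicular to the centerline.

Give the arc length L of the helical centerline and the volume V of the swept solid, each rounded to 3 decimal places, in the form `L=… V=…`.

2πR = 2π·48.5 = 304.734487
per-turn = √(304.734487² + 28.5²) = √(92863.1078 + 812.25) = √93675.3578 = 306.064303
L = 7.5 × 306.064303 = 2295.482275
V = π·3.5² × L = 38.484510 × 2295.482275 = 88340.510598

L=2295.482 V=88340.511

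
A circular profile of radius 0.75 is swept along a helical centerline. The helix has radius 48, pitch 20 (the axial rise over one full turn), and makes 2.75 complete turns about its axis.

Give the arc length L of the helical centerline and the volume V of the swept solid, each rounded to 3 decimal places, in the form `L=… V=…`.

L=831.202 V=1468.855

2πR = 2π·48 = 301.592895
per-turn = √(301.592895² + 20²) = √(90958.2742 + 400) = √91358.2742 = 302.255313
L = 2.75 × 302.255313 = 831.202110
V = π·0.75² × L = 1.767146 × 831.202110 = 1468.855375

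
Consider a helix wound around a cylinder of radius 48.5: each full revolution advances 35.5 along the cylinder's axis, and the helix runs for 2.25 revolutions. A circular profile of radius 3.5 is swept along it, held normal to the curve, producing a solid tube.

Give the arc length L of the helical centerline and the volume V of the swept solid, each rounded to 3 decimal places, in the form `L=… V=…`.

2πR = 2π·48.5 = 304.734487
per-turn = √(304.734487² + 35.5²) = √(92863.1078 + 1260.25) = √94123.3578 = 306.795303
L = 2.25 × 306.795303 = 690.289431
V = π·3.5² × L = 38.484510 × 690.289431 = 26565.450525

L=690.289 V=26565.451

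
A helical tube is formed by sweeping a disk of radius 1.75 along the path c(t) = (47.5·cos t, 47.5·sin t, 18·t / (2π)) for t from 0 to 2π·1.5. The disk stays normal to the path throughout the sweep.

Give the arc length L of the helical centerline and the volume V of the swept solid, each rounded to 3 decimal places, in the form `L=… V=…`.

L=448.490 V=4314.983

2πR = 2π·47.5 = 298.451302
per-turn = √(298.451302² + 18²) = √(89073.1797 + 324) = √89397.1797 = 298.993612
L = 1.5 × 298.993612 = 448.490417
V = π·1.75² × L = 9.621128 × 448.490417 = 4314.983488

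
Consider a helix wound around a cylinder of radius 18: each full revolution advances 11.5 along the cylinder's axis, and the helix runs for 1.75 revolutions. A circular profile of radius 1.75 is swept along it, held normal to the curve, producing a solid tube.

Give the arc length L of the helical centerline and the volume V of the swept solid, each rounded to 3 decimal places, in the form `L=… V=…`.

L=198.941 V=1914.036

2πR = 2π·18 = 113.097336
per-turn = √(113.097336² + 11.5²) = √(12791.0073 + 132.25) = √12923.2573 = 113.680505
L = 1.75 × 113.680505 = 198.940884
V = π·1.75² × L = 9.621128 × 198.940884 = 1914.035614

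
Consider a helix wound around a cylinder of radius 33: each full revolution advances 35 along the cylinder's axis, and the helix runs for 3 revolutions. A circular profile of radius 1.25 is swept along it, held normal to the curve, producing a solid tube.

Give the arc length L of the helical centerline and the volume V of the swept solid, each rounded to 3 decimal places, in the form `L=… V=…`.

2πR = 2π·33 = 207.345115
per-turn = √(207.345115² + 35²) = √(42991.9968 + 1225) = √44216.9968 = 210.278379
L = 3 × 210.278379 = 630.835138
V = π·1.25² × L = 4.908739 × 630.835138 = 3096.604741

L=630.835 V=3096.605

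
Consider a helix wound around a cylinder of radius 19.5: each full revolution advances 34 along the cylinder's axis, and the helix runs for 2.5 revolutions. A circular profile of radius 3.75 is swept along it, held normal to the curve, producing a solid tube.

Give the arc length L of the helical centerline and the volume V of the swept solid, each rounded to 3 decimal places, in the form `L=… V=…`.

2πR = 2π·19.5 = 122.522113
per-turn = √(122.522113² + 34²) = √(15011.6683 + 1156) = √16167.6683 = 127.152146
L = 2.5 × 127.152146 = 317.880366
V = π·3.75² × L = 44.178647 × 317.880366 = 14043.524362

L=317.880 V=14043.524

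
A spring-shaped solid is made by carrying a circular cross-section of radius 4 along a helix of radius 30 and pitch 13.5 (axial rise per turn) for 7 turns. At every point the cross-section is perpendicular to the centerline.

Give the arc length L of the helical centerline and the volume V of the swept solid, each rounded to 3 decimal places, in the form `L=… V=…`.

2πR = 2π·30 = 188.495559
per-turn = √(188.495559² + 13.5²) = √(35530.5758 + 182.25) = √35712.8258 = 188.978374
L = 7 × 188.978374 = 1322.848618
V = π·4² × L = 50.265482 × 1322.848618 = 66493.624006

L=1322.849 V=66493.624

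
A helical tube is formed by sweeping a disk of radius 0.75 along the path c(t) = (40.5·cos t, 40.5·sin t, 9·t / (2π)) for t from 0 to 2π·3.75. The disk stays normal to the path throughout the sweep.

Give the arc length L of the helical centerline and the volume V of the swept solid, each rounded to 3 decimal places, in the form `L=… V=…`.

2πR = 2π·40.5 = 254.469005
per-turn = √(254.469005² + 9²) = √(64754.4745 + 81) = √64835.4745 = 254.628110
L = 3.75 × 254.628110 = 954.855413
V = π·0.75² × L = 1.767146 × 954.855413 = 1687.368797

L=954.855 V=1687.369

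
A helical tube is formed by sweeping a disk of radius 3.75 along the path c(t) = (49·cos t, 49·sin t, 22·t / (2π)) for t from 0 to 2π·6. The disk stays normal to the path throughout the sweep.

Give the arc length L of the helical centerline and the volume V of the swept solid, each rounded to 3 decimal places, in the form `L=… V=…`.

L=1851.967 V=81817.381

2πR = 2π·49 = 307.876080
per-turn = √(307.876080² + 22²) = √(94787.6807 + 484) = √95271.6807 = 308.661110
L = 6 × 308.661110 = 1851.966658
V = π·3.75² × L = 44.178647 × 1851.966658 = 81817.380688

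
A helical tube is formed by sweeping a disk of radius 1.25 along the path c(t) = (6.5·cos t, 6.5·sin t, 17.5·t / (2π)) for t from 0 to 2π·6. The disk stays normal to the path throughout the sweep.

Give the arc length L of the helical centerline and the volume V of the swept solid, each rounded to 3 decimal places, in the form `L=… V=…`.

L=266.593 V=1308.634

2πR = 2π·6.5 = 40.840704
per-turn = √(40.840704² + 17.5²) = √(1667.9631 + 306.25) = √1974.2131 = 44.432118
L = 6 × 44.432118 = 266.592710
V = π·1.25² × L = 4.908739 × 266.592710 = 1308.633906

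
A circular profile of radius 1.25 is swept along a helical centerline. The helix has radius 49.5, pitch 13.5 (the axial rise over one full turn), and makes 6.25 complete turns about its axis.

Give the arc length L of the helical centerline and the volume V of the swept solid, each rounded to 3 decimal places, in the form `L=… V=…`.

L=1945.691 V=9550.887

2πR = 2π·49.5 = 311.017673
per-turn = √(311.017673² + 13.5²) = √(96731.9927 + 182.25) = √96914.2427 = 311.310525
L = 6.25 × 311.310525 = 1945.690779
V = π·1.25² × L = 4.908739 × 1945.690779 = 9550.887276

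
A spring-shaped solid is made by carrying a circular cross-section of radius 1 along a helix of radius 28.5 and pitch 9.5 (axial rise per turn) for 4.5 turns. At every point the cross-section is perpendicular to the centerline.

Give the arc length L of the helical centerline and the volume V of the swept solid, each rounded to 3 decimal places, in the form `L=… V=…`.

2πR = 2π·28.5 = 179.070781
per-turn = √(179.070781² + 9.5²) = √(32066.3447 + 90.25) = √32156.5947 = 179.322600
L = 4.5 × 179.322600 = 806.951698
V = π·1² × L = 3.141593 × 806.951698 = 2535.113526

L=806.952 V=2535.114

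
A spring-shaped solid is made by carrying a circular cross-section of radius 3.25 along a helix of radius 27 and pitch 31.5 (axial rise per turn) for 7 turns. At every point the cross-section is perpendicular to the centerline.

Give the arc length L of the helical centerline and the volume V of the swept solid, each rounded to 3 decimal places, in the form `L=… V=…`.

L=1207.820 V=40079.174

2πR = 2π·27 = 169.646003
per-turn = √(169.646003² + 31.5²) = √(28779.7664 + 992.25) = √29772.0164 = 172.545694
L = 7 × 172.545694 = 1207.819856
V = π·3.25² × L = 33.183072 × 1207.819856 = 40079.173742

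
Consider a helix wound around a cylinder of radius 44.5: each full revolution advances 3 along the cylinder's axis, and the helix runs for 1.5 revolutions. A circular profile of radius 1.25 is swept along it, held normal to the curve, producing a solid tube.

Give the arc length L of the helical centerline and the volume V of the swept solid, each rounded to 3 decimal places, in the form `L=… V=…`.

2πR = 2π·44.5 = 279.601746
per-turn = √(279.601746² + 3²) = √(78177.1365 + 9) = √78186.1365 = 279.617840
L = 1.5 × 279.617840 = 419.426760
V = π·1.25² × L = 4.908739 × 419.426760 = 2058.856294

L=419.427 V=2058.856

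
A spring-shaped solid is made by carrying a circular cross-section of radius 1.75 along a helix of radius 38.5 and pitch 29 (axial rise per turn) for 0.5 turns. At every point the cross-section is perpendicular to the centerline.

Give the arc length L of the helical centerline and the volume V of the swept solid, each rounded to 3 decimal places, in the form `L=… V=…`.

2πR = 2π·38.5 = 241.902634
per-turn = √(241.902634² + 29²) = √(58516.8845 + 841) = √59357.8845 = 243.634736
L = 0.5 × 243.634736 = 121.817368
V = π·1.75² × L = 9.621128 × 121.817368 = 1172.020429

L=121.817 V=1172.020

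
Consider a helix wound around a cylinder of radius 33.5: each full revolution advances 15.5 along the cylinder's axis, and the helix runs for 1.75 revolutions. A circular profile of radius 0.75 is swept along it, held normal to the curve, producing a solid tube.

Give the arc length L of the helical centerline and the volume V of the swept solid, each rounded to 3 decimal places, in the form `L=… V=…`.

L=369.349 V=652.694

2πR = 2π·33.5 = 210.486708
per-turn = √(210.486708² + 15.5²) = √(44304.6542 + 240.25) = √44544.9042 = 211.056637
L = 1.75 × 211.056637 = 369.349115
V = π·0.75² × L = 1.767146 × 369.349115 = 652.693763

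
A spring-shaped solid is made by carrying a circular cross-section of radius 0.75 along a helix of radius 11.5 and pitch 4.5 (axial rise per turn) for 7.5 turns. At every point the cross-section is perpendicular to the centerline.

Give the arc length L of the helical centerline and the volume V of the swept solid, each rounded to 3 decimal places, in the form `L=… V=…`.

L=542.975 V=959.515

2πR = 2π·11.5 = 72.256631
per-turn = √(72.256631² + 4.5²) = √(5221.0207 + 20.25) = √5241.2707 = 72.396621
L = 7.5 × 72.396621 = 542.974657
V = π·0.75² × L = 1.767146 × 542.974657 = 959.515422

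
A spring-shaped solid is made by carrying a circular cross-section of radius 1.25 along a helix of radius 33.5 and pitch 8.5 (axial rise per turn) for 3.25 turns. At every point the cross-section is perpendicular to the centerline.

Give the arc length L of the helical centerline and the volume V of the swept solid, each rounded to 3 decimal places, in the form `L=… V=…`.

L=684.639 V=3360.716

2πR = 2π·33.5 = 210.486708
per-turn = √(210.486708² + 8.5²) = √(44304.6542 + 72.25) = √44376.9042 = 210.658264
L = 3.25 × 210.658264 = 684.639358
V = π·1.25² × L = 4.908739 × 684.639358 = 3360.715588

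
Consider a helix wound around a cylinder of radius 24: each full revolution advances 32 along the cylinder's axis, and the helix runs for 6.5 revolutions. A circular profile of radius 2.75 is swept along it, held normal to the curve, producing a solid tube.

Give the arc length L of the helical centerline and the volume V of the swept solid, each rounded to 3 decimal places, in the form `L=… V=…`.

L=1002.003 V=23805.891

2πR = 2π·24 = 150.796447
per-turn = √(150.796447² + 32²) = √(22739.5685 + 1024) = √23763.5685 = 154.154366
L = 6.5 × 154.154366 = 1002.003379
V = π·2.75² × L = 23.758294 × 1002.003379 = 23805.891303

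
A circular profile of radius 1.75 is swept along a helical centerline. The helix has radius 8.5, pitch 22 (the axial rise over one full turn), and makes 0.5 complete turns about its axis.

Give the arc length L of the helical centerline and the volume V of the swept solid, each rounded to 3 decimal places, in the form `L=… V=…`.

L=28.880 V=277.862

2πR = 2π·8.5 = 53.407075
per-turn = √(53.407075² + 22²) = √(2852.3157 + 484) = √3336.3157 = 57.760849
L = 0.5 × 57.760849 = 28.880424
V = π·1.75² × L = 9.621128 × 28.880424 = 277.862246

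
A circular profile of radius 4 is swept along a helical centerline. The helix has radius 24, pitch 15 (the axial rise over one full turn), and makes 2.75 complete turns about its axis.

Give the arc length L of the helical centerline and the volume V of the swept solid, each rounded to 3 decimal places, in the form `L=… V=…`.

2πR = 2π·24 = 150.796447
per-turn = √(150.796447² + 15²) = √(22739.5685 + 225) = √22964.5685 = 151.540650
L = 2.75 × 151.540650 = 416.736787
V = π·4² × L = 50.265482 × 416.736787 = 20947.475653

L=416.737 V=20947.476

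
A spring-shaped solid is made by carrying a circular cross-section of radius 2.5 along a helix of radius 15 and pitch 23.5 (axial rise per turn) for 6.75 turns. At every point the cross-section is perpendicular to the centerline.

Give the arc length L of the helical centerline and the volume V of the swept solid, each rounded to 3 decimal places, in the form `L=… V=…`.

L=655.650 V=12873.664

2πR = 2π·15 = 94.247780
per-turn = √(94.247780² + 23.5²) = √(8882.6440 + 552.25) = √9434.8940 = 97.133382
L = 6.75 × 97.133382 = 655.650331
V = π·2.5² × L = 19.634954 × 655.650331 = 12873.664138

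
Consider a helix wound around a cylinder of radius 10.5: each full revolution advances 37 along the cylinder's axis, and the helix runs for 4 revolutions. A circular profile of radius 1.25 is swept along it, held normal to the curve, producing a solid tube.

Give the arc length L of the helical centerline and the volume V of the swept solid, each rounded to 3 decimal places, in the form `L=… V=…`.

L=302.562 V=1485.199

2πR = 2π·10.5 = 65.973446
per-turn = √(65.973446² + 37²) = √(4352.4955 + 1369) = √5721.4955 = 75.640568
L = 4 × 75.640568 = 302.562272
V = π·1.25² × L = 4.908739 × 302.562272 = 1485.199081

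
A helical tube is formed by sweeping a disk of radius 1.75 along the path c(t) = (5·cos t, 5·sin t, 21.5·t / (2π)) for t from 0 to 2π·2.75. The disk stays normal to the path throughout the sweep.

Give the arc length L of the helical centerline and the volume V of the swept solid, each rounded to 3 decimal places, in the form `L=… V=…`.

L=104.688 V=1007.220

2πR = 2π·5 = 31.415927
per-turn = √(31.415927² + 21.5²) = √(986.9604 + 462.25) = √1449.2104 = 38.068497
L = 2.75 × 38.068497 = 104.688366
V = π·1.75² × L = 9.621128 × 104.688366 = 1007.220116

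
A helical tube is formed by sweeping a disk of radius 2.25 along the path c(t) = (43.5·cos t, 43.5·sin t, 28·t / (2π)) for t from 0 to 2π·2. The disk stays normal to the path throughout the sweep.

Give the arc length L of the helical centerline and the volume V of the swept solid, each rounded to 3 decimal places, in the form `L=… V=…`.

L=549.498 V=8739.389

2πR = 2π·43.5 = 273.318561
per-turn = √(273.318561² + 28²) = √(74703.0357 + 784) = √75487.0357 = 274.749041
L = 2 × 274.749041 = 549.498083
V = π·2.25² × L = 15.904313 × 549.498083 = 8739.389394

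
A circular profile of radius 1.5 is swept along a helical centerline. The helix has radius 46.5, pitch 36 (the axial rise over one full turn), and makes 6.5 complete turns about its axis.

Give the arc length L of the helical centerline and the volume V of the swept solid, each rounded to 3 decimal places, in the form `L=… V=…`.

L=1913.455 V=13525.415

2πR = 2π·46.5 = 292.168117
per-turn = √(292.168117² + 36²) = √(85362.2085 + 1296) = √86658.2085 = 294.377663
L = 6.5 × 294.377663 = 1913.454809
V = π·1.5² × L = 7.068583 × 1913.454809 = 13525.415037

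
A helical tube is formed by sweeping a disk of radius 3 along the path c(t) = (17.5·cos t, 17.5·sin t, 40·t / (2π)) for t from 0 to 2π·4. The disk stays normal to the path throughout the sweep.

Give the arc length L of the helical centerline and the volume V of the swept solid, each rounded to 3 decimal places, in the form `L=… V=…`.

2πR = 2π·17.5 = 109.955743
per-turn = √(109.955743² + 40²) = √(12090.2654 + 1600) = √13690.2654 = 117.005408
L = 4 × 117.005408 = 468.021630
V = π·3² × L = 28.274334 × 468.021630 = 13232.999834

L=468.022 V=13233.000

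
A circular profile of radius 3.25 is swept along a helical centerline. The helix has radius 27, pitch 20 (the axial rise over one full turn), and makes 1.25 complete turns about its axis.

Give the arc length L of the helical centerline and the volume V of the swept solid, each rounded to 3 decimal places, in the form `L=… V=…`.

2πR = 2π·27 = 169.646003
per-turn = √(169.646003² + 20²) = √(28779.7664 + 400) = √29179.7664 = 170.820861
L = 1.25 × 170.820861 = 213.526076
V = π·3.25² × L = 33.183072 × 213.526076 = 7085.451234

L=213.526 V=7085.451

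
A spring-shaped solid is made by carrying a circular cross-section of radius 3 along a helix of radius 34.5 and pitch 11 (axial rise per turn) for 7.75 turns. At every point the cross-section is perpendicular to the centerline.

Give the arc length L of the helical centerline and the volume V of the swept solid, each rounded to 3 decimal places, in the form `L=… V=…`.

2πR = 2π·34.5 = 216.769893
per-turn = √(216.769893² + 11²) = √(46989.1866 + 121) = √47110.1866 = 217.048811
L = 7.75 × 217.048811 = 1682.128289
V = π·3² × L = 28.274334 × 1682.128289 = 47561.056870

L=1682.128 V=47561.057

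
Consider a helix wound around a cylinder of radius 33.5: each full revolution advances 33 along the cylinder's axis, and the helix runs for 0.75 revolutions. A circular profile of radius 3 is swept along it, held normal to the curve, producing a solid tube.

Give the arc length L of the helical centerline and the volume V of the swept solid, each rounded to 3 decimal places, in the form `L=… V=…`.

L=159.793 V=4518.052

2πR = 2π·33.5 = 210.486708
per-turn = √(210.486708² + 33²) = √(44304.6542 + 1089) = √45393.6542 = 213.057866
L = 0.75 × 213.057866 = 159.793399
V = π·3² × L = 28.274334 × 159.793399 = 4518.051924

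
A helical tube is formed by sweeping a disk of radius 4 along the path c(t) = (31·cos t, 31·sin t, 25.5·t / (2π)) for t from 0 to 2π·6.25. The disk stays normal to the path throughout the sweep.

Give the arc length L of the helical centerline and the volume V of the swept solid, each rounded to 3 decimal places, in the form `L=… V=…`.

2πR = 2π·31 = 194.778745
per-turn = √(194.778745² + 25.5²) = √(37938.7593 + 650.25) = √38589.0093 = 196.440855
L = 6.25 × 196.440855 = 1227.755341
V = π·4² × L = 50.265482 × 1227.755341 = 61713.714537

L=1227.755 V=61713.715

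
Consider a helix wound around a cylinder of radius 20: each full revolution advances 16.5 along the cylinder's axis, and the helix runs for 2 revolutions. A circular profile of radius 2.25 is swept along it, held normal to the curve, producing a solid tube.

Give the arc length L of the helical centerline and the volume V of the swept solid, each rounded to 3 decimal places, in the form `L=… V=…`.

L=253.485 V=4031.499

2πR = 2π·20 = 125.663706
per-turn = √(125.663706² + 16.5²) = √(15791.3670 + 272.25) = √16063.6170 = 126.742325
L = 2 × 126.742325 = 253.484651
V = π·2.25² × L = 15.904313 × 253.484651 = 4031.499178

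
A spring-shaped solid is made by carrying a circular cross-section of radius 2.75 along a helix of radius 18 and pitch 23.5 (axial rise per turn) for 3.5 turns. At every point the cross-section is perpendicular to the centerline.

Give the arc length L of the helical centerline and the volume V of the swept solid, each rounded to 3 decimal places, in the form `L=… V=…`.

L=404.296 V=9605.373

2πR = 2π·18 = 113.097336
per-turn = √(113.097336² + 23.5²) = √(12791.0073 + 552.25) = √13343.2573 = 115.513018
L = 3.5 × 115.513018 = 404.295563
V = π·2.75² × L = 23.758294 × 404.295563 = 9605.373019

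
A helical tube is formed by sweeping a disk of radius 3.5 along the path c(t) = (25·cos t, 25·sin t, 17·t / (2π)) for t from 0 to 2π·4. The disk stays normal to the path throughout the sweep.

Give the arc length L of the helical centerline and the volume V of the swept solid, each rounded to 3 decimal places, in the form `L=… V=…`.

L=631.987 V=24321.729

2πR = 2π·25 = 157.079633
per-turn = √(157.079633² + 17²) = √(24674.0110 + 289) = √24963.0110 = 157.996870
L = 4 × 157.996870 = 631.987481
V = π·3.5² × L = 38.484510 × 631.987481 = 24321.728534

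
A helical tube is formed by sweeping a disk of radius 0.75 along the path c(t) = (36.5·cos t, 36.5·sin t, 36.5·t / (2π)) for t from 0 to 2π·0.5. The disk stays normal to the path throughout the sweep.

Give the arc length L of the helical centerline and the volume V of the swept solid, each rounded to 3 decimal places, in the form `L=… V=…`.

2πR = 2π·36.5 = 229.336264
per-turn = √(229.336264² + 36.5²) = √(52595.1219 + 1332.25) = √53927.3719 = 232.222677
L = 0.5 × 232.222677 = 116.111339
V = π·0.75² × L = 1.767146 × 116.111339 = 205.185672

L=116.111 V=205.186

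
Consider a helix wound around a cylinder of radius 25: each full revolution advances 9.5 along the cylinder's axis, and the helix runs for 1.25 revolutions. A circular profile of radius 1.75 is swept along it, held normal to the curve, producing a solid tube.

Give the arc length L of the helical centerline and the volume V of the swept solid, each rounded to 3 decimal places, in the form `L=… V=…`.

2πR = 2π·25 = 157.079633
per-turn = √(157.079633² + 9.5²) = √(24674.0110 + 90.25) = √24764.2610 = 157.366645
L = 1.25 × 157.366645 = 196.708306
V = π·1.75² × L = 9.621128 × 196.708306 = 1892.555697

L=196.708 V=1892.556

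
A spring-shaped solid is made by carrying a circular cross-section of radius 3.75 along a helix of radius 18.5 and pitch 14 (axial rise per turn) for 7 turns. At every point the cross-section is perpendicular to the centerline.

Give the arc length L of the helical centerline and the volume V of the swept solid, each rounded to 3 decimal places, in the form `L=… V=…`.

2πR = 2π·18.5 = 116.238928
per-turn = √(116.238928² + 14²) = √(13511.4884 + 196) = √13707.4884 = 117.078984
L = 7 × 117.078984 = 819.552886
V = π·3.75² × L = 44.178647 × 819.552886 = 36206.737392

L=819.553 V=36206.737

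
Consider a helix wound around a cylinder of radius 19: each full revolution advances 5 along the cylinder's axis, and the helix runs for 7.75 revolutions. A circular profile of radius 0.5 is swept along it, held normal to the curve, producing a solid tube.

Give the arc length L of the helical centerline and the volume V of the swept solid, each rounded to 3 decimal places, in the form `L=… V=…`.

L=926.010 V=727.287

2πR = 2π·19 = 119.380521
per-turn = √(119.380521² + 5²) = √(14251.7088 + 25) = √14276.7088 = 119.485182
L = 7.75 × 119.485182 = 926.010162
V = π·0.5² × L = 0.785398 × 926.010162 = 727.286680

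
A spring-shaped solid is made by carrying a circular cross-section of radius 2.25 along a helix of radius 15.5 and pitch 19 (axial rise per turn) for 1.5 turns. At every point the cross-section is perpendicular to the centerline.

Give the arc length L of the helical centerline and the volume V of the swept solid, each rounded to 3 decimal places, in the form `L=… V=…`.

2πR = 2π·15.5 = 97.389372
per-turn = √(97.389372² + 19²) = √(9484.6898 + 361) = √9845.6898 = 99.225450
L = 1.5 × 99.225450 = 148.838174
V = π·2.25² × L = 15.904313 × 148.838174 = 2367.168881

L=148.838 V=2367.169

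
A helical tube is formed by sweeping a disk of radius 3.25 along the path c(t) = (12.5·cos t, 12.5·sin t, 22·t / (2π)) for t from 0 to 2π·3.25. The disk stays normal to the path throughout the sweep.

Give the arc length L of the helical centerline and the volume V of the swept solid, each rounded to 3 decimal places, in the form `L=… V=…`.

L=265.079 V=8796.147

2πR = 2π·12.5 = 78.539816
per-turn = √(78.539816² + 22²) = √(6168.5028 + 484) = √6652.5028 = 81.562876
L = 3.25 × 81.562876 = 265.079347
V = π·3.25² × L = 33.183072 × 265.079347 = 8796.147170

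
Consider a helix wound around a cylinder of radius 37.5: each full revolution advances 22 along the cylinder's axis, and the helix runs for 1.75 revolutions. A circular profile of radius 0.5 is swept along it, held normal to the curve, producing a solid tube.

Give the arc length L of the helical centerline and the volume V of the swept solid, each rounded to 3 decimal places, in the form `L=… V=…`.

2πR = 2π·37.5 = 235.619449
per-turn = √(235.619449² + 22²) = √(55516.5248 + 484) = √56000.5248 = 236.644300
L = 1.75 × 236.644300 = 414.127525
V = π·0.5² × L = 0.785398 × 414.127525 = 325.254998

L=414.128 V=325.255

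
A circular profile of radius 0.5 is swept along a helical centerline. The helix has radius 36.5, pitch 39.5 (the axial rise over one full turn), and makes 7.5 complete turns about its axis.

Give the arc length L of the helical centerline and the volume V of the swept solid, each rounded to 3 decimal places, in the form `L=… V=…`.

L=1745.348 V=1370.793

2πR = 2π·36.5 = 229.336264
per-turn = √(229.336264² + 39.5²) = √(52595.1219 + 1560.25) = √54155.3719 = 232.713068
L = 7.5 × 232.713068 = 1745.348007
V = π·0.5² × L = 0.785398 × 1745.348007 = 1370.793119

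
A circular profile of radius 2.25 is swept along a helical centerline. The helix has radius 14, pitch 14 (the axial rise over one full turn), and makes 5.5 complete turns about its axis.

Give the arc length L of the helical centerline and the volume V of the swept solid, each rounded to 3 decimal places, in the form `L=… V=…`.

2πR = 2π·14 = 87.964594
per-turn = √(87.964594² + 14²) = √(7737.7699 + 196) = √7933.7699 = 89.071712
L = 5.5 × 89.071712 = 489.894415
V = π·2.25² × L = 15.904313 × 489.894415 = 7791.434022

L=489.894 V=7791.434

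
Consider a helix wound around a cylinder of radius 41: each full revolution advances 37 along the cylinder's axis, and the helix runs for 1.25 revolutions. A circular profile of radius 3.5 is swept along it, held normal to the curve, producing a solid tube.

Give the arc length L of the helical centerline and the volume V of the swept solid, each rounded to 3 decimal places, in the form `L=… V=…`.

2πR = 2π·41 = 257.610598
per-turn = √(257.610598² + 37²) = √(66363.2200 + 1369) = √67732.2200 = 260.254145
L = 1.25 × 260.254145 = 325.317681
V = π·3.5² × L = 38.484510 × 325.317681 = 12519.691560

L=325.318 V=12519.692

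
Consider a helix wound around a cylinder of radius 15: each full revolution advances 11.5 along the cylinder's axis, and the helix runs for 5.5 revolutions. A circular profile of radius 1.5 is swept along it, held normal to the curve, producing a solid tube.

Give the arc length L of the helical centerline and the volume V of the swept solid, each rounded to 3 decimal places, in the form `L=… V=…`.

2πR = 2π·15 = 94.247780
per-turn = √(94.247780² + 11.5²) = √(8882.6440 + 132.25) = √9014.8940 = 94.946795
L = 5.5 × 94.946795 = 522.207375
V = π·1.5² × L = 7.068583 × 522.207375 = 3691.266418

L=522.207 V=3691.266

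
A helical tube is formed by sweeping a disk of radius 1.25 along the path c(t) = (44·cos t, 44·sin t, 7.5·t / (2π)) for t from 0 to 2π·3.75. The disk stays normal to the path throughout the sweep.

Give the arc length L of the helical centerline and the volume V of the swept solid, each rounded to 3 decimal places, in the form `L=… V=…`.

2πR = 2π·44 = 276.460154
per-turn = √(276.460154² + 7.5²) = √(76430.2165 + 56.25) = √76486.4665 = 276.561867
L = 3.75 × 276.561867 = 1037.107003
V = π·1.25² × L = 4.908739 × 1037.107003 = 5090.887094

L=1037.107 V=5090.887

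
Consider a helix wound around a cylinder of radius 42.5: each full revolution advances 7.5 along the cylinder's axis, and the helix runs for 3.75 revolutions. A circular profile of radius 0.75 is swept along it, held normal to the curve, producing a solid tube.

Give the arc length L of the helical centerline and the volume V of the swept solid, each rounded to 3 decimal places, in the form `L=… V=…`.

2πR = 2π·42.5 = 267.035376
per-turn = √(267.035376² + 7.5²) = √(71307.8918 + 56.25) = √71364.1418 = 267.140678
L = 3.75 × 267.140678 = 1001.777542
V = π·0.75² × L = 1.767146 × 1001.777542 = 1770.287044

L=1001.778 V=1770.287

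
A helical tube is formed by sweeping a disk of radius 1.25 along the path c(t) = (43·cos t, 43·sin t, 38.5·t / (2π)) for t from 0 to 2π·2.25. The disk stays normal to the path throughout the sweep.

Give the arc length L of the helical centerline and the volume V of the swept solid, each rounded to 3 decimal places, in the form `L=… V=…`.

2πR = 2π·43 = 270.176968
per-turn = √(270.176968² + 38.5²) = √(72995.5942 + 1482.25) = √74477.8442 = 272.906292
L = 2.25 × 272.906292 = 614.039157
V = π·1.25² × L = 4.908739 × 614.039157 = 3014.157662

L=614.039 V=3014.158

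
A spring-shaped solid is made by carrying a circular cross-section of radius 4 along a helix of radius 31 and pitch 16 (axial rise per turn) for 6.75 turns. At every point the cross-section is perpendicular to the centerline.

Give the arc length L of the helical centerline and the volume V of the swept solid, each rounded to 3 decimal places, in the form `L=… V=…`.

L=1319.185 V=66309.464

2πR = 2π·31 = 194.778745
per-turn = √(194.778745² + 16²) = √(37938.7593 + 256) = √38194.7593 = 195.434796
L = 6.75 × 195.434796 = 1319.184870
V = π·4² × L = 50.265482 × 1319.184870 = 66309.463945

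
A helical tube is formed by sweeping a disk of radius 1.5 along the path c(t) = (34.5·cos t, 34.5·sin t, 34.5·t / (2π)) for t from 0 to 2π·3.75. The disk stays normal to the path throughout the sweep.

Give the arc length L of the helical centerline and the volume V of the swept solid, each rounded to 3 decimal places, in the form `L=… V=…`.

2πR = 2π·34.5 = 216.769893
per-turn = √(216.769893² + 34.5²) = √(46989.1866 + 1190.25) = √48179.4366 = 219.498147
L = 3.75 × 219.498147 = 823.118051
V = π·1.5² × L = 7.068583 × 823.118051 = 5818.278652

L=823.118 V=5818.279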